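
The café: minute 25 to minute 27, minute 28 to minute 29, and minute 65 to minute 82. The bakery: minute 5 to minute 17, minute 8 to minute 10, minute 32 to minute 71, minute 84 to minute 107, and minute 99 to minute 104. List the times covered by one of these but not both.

minute 5 to minute 17, minute 25 to minute 27, minute 28 to minute 29, minute 32 to minute 65, minute 71 to minute 82, minute 84 to minute 107

Second set merges to minute 5 to minute 17, minute 32 to minute 71, minute 84 to minute 107.
A but not B: minute 25 to minute 27, minute 28 to minute 29, minute 71 to minute 82.
B but not A: minute 5 to minute 17, minute 32 to minute 65, minute 84 to minute 107.
Combining gives A △ B.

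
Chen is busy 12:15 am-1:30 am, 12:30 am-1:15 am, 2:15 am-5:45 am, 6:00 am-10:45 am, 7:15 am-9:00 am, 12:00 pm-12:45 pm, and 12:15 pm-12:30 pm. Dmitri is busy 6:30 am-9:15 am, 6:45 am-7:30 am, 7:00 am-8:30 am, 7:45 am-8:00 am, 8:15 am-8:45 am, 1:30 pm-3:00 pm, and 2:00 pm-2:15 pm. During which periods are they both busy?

Merge the first list: 12:15 am–1:30 am, 2:15 am–5:45 am, 6:00 am–10:45 am, 12:00 pm–12:45 pm.
Merge the second list: 6:30 am–9:15 am, 1:30 pm–3:00 pm.
12:15 am–1:30 am falls entirely outside B.
2:15 am–5:45 am falls entirely outside B.
6:00 am–10:45 am overlaps B on 6:30 am–9:15 am.
12:00 pm–12:45 pm falls entirely outside B.

6:30 am–9:15 am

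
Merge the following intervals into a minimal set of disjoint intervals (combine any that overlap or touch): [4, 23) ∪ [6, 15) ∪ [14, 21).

[4, 23)

[6, 15) overlaps/touches [4, 23) → extend to [4, 23).
[14, 21) overlaps/touches [4, 23) → extend to [4, 23).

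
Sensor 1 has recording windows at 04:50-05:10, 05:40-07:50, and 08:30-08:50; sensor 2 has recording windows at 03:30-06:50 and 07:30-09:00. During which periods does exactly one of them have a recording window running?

Only in the first: 06:50–07:30.
Only in the second: 03:30–04:50, 05:10–05:40, 07:50–08:30, 08:50–09:00.
Together these are the periods covered by exactly one.

03:30–04:50, 05:10–05:40, 06:50–07:30, 07:50–08:30, 08:50–09:00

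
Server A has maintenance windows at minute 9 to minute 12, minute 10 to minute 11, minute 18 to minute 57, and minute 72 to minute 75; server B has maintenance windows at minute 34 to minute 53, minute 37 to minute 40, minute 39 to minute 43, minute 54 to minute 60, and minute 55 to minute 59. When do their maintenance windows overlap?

minute 34 to minute 53, minute 54 to minute 57

Merge the first list: minute 9 to minute 12, minute 18 to minute 57, minute 72 to minute 75.
Merge the second list: minute 34 to minute 53, minute 54 to minute 60.
minute 9 to minute 12 meets no B interval.
minute 18 to minute 57 ∩ B → minute 34 to minute 53, minute 54 to minute 57.
minute 72 to minute 75 meets no B interval.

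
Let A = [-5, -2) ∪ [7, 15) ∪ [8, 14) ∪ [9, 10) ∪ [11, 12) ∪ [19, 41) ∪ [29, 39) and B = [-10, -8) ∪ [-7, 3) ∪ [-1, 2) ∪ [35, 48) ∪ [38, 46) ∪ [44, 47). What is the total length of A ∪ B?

Merge the first list: [-5, -2), [7, 15), [19, 41).
Merge the second list: [-10, -8), [-7, 3), [35, 48).
A ∪ B = [-10, -8), [-7, 3), [7, 15), [19, 48).
Total: 2 + 10 + 8 + 29 = 49.

49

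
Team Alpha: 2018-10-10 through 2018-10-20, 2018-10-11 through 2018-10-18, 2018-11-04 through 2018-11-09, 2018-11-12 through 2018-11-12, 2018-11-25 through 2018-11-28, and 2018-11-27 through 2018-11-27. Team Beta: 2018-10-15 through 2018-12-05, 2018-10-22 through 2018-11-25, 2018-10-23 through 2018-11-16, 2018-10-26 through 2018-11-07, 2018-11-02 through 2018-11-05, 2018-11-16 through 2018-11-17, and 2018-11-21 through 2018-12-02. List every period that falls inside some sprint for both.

A, merged: 2018-10-10 through 2018-10-20, 2018-11-04 through 2018-11-09, 2018-11-12 through 2018-11-12, 2018-11-25 through 2018-11-28.
B, merged: 2018-10-15 through 2018-12-05.
2018-10-10 through 2018-10-20 overlaps B on 2018-10-15 through 2018-10-20.
2018-11-04 through 2018-11-09 overlaps B on 2018-11-04 through 2018-11-09.
2018-11-12 through 2018-11-12 overlaps B on 2018-11-12 through 2018-11-12.
2018-11-25 through 2018-11-28 overlaps B on 2018-11-25 through 2018-11-28.

2018-10-15 through 2018-10-20, 2018-11-04 through 2018-11-09, 2018-11-12 through 2018-11-12, 2018-11-25 through 2018-11-28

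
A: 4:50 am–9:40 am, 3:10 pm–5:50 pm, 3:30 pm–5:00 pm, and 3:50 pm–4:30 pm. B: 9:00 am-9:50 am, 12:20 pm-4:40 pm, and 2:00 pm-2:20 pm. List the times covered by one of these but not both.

A, merged: 4:50 am–9:40 am, 3:10 pm–5:50 pm.
B, merged: 9:00 am–9:50 am, 12:20 pm–4:40 pm.
A but not B: 4:50 am–9:00 am, 4:40 pm–5:50 pm.
B but not A: 9:40 am–9:50 am, 12:20 pm–3:10 pm.
Combining gives A △ B.

4:50 am–9:00 am, 9:40 am–9:50 am, 12:20 pm–3:10 pm, 4:40 pm–5:50 pm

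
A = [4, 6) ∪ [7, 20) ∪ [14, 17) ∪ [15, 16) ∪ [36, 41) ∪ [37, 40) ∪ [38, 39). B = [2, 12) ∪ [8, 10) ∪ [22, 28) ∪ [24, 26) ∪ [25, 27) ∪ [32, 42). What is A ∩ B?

Merge the first list: [4, 6), [7, 20), [36, 41).
Merge the second list: [2, 12), [22, 28), [32, 42).
[4, 6) overlaps B on [4, 6).
[7, 20) overlaps B on [7, 12).
[36, 41) overlaps B on [36, 41).

[4, 6) ∪ [7, 12) ∪ [36, 41)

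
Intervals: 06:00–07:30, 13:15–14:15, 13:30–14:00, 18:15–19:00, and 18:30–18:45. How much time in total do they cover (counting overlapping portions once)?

Merged: 06:00–07:30, 13:15–14:15, 18:15–19:00.
Lengths: 1 h 30 min + 1 h + 45 min = 3 h 15 min.

3 h 15 min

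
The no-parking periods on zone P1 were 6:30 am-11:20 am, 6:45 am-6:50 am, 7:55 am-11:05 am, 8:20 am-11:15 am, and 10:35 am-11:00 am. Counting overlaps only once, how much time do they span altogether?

Merged: 6:30 am-11:20 am.
Length: 4 h 50 min.

4 h 50 min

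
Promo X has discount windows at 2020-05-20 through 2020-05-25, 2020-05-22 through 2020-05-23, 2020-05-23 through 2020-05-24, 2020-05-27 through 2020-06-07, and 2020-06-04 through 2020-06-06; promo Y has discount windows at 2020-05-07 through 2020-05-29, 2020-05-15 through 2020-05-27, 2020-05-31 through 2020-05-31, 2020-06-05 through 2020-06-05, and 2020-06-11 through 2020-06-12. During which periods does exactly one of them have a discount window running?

2020-05-07 through 2020-05-19, 2020-05-26 through 2020-05-26, 2020-05-30 through 2020-05-30, 2020-06-01 through 2020-06-04, 2020-06-06 through 2020-06-07, 2020-06-11 through 2020-06-12

Merge the first list: 2020-05-20 through 2020-05-25, 2020-05-27 through 2020-06-07.
Merge the second list: 2020-05-07 through 2020-05-29, 2020-05-31 through 2020-05-31, 2020-06-05 through 2020-06-05, 2020-06-11 through 2020-06-12.
A \ B = 2020-05-30 through 2020-05-30, 2020-06-01 through 2020-06-04, 2020-06-06 through 2020-06-07.
B \ A = 2020-05-07 through 2020-05-19, 2020-05-26 through 2020-05-26, 2020-06-11 through 2020-06-12.
Union of the two gives the symmetric difference.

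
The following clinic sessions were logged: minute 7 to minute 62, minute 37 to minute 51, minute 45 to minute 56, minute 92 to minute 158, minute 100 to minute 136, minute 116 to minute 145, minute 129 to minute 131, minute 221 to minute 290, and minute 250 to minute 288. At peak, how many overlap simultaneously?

At minute 129, 4 of the intervals are simultaneously active.
No point has more.

4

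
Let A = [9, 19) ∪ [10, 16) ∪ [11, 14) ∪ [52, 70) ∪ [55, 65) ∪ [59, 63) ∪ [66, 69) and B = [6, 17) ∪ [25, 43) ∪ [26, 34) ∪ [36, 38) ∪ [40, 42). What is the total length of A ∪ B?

49

Merge the first list: [9, 19), [52, 70).
Merge the second list: [6, 17), [25, 43).
A ∪ B = [6, 19), [25, 43), [52, 70).
Total: 13 + 18 + 18 = 49.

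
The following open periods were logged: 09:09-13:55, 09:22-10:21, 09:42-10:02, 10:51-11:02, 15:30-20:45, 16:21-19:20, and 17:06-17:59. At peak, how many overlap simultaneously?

3

Walk the sorted start/end points keeping a running depth.
The depth first hits 3 at 09:42.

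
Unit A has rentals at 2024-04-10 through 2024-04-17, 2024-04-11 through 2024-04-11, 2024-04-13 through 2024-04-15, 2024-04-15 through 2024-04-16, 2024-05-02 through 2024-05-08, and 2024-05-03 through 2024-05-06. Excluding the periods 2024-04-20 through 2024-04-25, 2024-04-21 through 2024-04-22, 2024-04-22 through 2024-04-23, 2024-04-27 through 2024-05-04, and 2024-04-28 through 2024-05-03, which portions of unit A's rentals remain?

Merge the first list: 2024-04-10 through 2024-04-17, 2024-05-02 through 2024-05-08.
Merge the second list: 2024-04-20 through 2024-04-25, 2024-04-27 through 2024-05-04.
2024-04-10 through 2024-04-17: nothing removed.
2024-05-02 through 2024-05-08 \ B = 2024-05-05 through 2024-05-08.

2024-04-10 through 2024-04-17, 2024-05-05 through 2024-05-08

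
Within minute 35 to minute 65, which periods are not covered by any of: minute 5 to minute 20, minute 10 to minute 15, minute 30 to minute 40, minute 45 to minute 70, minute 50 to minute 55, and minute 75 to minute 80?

minute 40 to minute 45

The merged coverage is minute 5 to minute 20, minute 30 to minute 40, minute 45 to minute 70, minute 75 to minute 80.
Uncovered inside minute 35 to minute 65: minute 40 to minute 45.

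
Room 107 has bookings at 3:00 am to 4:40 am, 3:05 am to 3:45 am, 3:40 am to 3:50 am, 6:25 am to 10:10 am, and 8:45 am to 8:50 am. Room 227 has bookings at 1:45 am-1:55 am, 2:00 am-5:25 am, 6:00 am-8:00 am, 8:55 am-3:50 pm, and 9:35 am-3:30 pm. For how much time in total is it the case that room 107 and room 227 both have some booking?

4 h 30 min

Merge the first list: 3:00 am–4:40 am, 6:25 am–10:10 am.
Merge the second list: 1:45 am–1:55 am, 2:00 am–5:25 am, 6:00 am–8:00 am, 8:55 am–3:50 pm.
A ∩ B = 3:00 am–4:40 am, 6:25 am–8:00 am, 8:55 am–10:10 am.
Total: 1 h 40 min + 1 h 35 min + 1 h 15 min = 4 h 30 min.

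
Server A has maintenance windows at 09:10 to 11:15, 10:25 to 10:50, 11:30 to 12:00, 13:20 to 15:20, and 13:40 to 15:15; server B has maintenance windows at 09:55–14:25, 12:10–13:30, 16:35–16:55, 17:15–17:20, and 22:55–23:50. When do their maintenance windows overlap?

09:55-11:15, 11:30-12:00, 13:20-14:25

First set merges to 09:10-11:15, 11:30-12:00, 13:20-15:20.
Second set merges to 09:55-14:25, 16:35-16:55, 17:15-17:20, 22:55-23:50.
09:10-11:15 ∩ B → 09:55-11:15.
11:30-12:00 ∩ B → 11:30-12:00.
13:20-15:20 ∩ B → 13:20-14:25.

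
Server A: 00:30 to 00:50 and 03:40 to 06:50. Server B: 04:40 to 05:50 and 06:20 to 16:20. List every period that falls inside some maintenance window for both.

04:40-05:50, 06:20-06:50

00:30-00:50 falls entirely outside B.
03:40-06:50 overlaps B on 04:40-05:50, 06:20-06:50.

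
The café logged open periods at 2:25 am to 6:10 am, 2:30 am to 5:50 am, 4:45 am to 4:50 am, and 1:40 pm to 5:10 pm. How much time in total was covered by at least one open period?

7 h 15 min

Merged: 2:25 am–6:10 am, 1:40 pm–5:10 pm.
Lengths: 3 h 45 min + 3 h 30 min = 7 h 15 min.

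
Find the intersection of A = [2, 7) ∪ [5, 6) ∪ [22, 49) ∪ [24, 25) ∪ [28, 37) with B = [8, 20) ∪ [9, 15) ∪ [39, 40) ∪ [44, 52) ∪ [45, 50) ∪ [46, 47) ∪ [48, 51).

[39, 40) ∪ [44, 49)

Merge the first list: [2, 7), [22, 49).
Merge the second list: [8, 20), [39, 40), [44, 52).
[2, 7) falls entirely outside B.
[22, 49) overlaps B on [39, 40), [44, 49).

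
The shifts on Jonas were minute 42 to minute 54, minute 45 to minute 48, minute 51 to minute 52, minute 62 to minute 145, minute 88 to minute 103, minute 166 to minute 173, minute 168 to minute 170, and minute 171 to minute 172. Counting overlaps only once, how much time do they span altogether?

102 minutes

Merged: minute 42 to minute 54, minute 62 to minute 145, minute 166 to minute 173.
Lengths: 12 minutes + 83 minutes + 7 minutes = 102 minutes.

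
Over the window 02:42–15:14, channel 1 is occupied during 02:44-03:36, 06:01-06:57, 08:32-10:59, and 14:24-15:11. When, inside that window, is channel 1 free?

02:42-02:44, 03:36-06:01, 06:57-08:32, 10:59-14:24, 15:11-15:14

Covered (merged): 02:44-03:36, 06:01-06:57, 08:32-10:59, 14:24-15:11.
Uncovered inside 02:42-15:14: 02:42-02:44, 03:36-06:01, 06:57-08:32, 10:59-14:24, 15:11-15:14.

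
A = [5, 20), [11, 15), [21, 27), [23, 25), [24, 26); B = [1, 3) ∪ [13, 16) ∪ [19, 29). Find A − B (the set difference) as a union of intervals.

Merge the first list: [5, 20), [21, 27).
[5, 20) \ B = [5, 13), [16, 19).
[21, 27): entirely removed.

[5, 13) ∪ [16, 19)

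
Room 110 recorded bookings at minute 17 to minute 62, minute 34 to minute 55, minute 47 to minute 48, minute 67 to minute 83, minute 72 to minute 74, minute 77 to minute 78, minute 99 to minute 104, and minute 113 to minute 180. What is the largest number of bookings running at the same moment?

Sweep endpoints in order; track running count of active intervals.
Peak of 3 reached at minute 47.

3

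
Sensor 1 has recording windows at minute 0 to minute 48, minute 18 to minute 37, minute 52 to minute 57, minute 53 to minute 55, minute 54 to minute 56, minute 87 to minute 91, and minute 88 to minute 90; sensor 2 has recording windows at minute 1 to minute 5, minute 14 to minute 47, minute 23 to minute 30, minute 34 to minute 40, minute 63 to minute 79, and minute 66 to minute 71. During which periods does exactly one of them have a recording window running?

Merge the first list: minute 0 to minute 48, minute 52 to minute 57, minute 87 to minute 91.
Merge the second list: minute 1 to minute 5, minute 14 to minute 47, minute 63 to minute 79.
A but not B: minute 0 to minute 1, minute 5 to minute 14, minute 47 to minute 48, minute 52 to minute 57, minute 87 to minute 91.
B but not A: minute 63 to minute 79.
Combining gives A △ B.

minute 0 to minute 1, minute 5 to minute 14, minute 47 to minute 48, minute 52 to minute 57, minute 63 to minute 79, minute 87 to minute 91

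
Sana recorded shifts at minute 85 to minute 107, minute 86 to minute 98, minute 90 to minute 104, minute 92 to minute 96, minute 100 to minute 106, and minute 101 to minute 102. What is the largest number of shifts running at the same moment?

4

Walk the sorted start/end points keeping a running depth.
The depth first hits 4 at minute 92.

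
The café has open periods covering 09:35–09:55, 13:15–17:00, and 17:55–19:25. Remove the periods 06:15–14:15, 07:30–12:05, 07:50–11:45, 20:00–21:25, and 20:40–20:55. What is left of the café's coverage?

B, merged: 06:15–14:15, 20:00–21:25.
09:35–09:55: entirely removed.
13:15–17:00 \ B = 14:15–17:00.
17:55–19:25: nothing removed.

14:15–17:00, 17:55–19:25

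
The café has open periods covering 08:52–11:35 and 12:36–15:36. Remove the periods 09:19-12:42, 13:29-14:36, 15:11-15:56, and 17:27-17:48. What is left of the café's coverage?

08:52–09:19, 12:42–13:29, 14:36–15:11

08:52–11:35 with B removed leaves 08:52–09:19.
12:36–15:36 with B removed leaves 12:42–13:29, 14:36–15:11.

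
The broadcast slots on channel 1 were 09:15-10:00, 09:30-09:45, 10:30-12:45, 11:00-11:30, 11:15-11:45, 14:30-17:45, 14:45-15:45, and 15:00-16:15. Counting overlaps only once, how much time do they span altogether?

6 h 15 min

Merged: 09:15–10:00, 10:30–12:45, 14:30–17:45.
Lengths: 45 min + 2 h 15 min + 3 h 15 min = 6 h 15 min.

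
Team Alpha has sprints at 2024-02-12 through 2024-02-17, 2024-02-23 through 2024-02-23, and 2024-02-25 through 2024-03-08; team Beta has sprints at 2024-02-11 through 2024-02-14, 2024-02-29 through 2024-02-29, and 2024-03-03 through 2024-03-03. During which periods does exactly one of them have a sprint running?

2024-02-11 through 2024-02-11, 2024-02-15 through 2024-02-17, 2024-02-23 through 2024-02-23, 2024-02-25 through 2024-02-28, 2024-03-01 through 2024-03-02, 2024-03-04 through 2024-03-08

A \ B = 2024-02-15 through 2024-02-17, 2024-02-23 through 2024-02-23, 2024-02-25 through 2024-02-28, 2024-03-01 through 2024-03-02, 2024-03-04 through 2024-03-08.
B \ A = 2024-02-11 through 2024-02-11.
Union of the two gives the symmetric difference.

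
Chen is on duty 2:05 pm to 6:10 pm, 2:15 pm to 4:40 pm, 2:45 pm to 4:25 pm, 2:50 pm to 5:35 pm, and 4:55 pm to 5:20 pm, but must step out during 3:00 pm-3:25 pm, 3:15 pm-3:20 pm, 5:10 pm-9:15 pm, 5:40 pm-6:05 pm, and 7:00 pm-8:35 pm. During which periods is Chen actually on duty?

2:05 pm-3:00 pm, 3:25 pm-5:10 pm

A, merged: 2:05 pm-6:10 pm.
B, merged: 3:00 pm-3:25 pm, 5:10 pm-9:15 pm.
2:05 pm-6:10 pm with B removed leaves 2:05 pm-3:00 pm, 3:25 pm-5:10 pm.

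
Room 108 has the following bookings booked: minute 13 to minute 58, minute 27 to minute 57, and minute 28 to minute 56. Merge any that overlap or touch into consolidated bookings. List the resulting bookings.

minute 27 to minute 57 overlaps/touches minute 13 to minute 58 → extend to minute 13 to minute 58.
minute 28 to minute 56 overlaps/touches minute 13 to minute 58 → extend to minute 13 to minute 58.

minute 13 to minute 58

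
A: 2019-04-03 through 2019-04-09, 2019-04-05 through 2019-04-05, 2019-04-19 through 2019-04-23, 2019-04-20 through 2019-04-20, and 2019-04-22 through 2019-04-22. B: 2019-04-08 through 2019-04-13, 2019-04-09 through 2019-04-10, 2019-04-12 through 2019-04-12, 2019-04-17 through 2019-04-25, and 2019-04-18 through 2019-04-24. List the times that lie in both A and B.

2019-04-08 through 2019-04-09, 2019-04-19 through 2019-04-23

A, merged: 2019-04-03 through 2019-04-09, 2019-04-19 through 2019-04-23.
B, merged: 2019-04-08 through 2019-04-13, 2019-04-17 through 2019-04-25.
2019-04-03 through 2019-04-09 overlaps B on 2019-04-08 through 2019-04-09.
2019-04-19 through 2019-04-23 overlaps B on 2019-04-19 through 2019-04-23.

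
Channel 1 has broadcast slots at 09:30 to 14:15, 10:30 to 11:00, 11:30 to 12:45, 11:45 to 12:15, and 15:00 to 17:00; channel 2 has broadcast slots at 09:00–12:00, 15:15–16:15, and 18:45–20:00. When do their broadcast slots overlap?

09:30-12:00, 15:15-16:15

A, merged: 09:30-14:15, 15:00-17:00.
09:30-14:15 ∩ B → 09:30-12:00.
15:00-17:00 ∩ B → 15:15-16:15.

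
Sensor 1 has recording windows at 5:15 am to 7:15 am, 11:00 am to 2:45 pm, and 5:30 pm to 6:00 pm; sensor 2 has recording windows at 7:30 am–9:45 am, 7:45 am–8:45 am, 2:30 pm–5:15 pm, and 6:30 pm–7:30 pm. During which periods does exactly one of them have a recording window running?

B, merged: 7:30 am–9:45 am, 2:30 pm–5:15 pm, 6:30 pm–7:30 pm.
A but not B: 5:15 am–7:15 am, 11:00 am–2:30 pm, 5:30 pm–6:00 pm.
B but not A: 7:30 am–9:45 am, 2:45 pm–5:15 pm, 6:30 pm–7:30 pm.
Combining gives A △ B.

5:15 am–7:15 am, 7:30 am–9:45 am, 11:00 am–2:30 pm, 2:45 pm–5:15 pm, 5:30 pm–6:00 pm, 6:30 pm–7:30 pm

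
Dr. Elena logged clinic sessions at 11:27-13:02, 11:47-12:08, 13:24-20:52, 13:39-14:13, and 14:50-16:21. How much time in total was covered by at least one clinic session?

Merged: 11:27–13:02, 13:24–20:52.
Lengths: 1 h 35 min + 7 h 28 min = 9 h 3 min.

9 h 3 min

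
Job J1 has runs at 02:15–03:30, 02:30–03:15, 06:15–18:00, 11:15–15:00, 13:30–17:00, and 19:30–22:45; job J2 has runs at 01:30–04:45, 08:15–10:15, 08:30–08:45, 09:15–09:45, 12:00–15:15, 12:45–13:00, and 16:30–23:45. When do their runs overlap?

02:15-03:30, 08:15-10:15, 12:00-15:15, 16:30-18:00, 19:30-22:45

A, merged: 02:15-03:30, 06:15-18:00, 19:30-22:45.
B, merged: 01:30-04:45, 08:15-10:15, 12:00-15:15, 16:30-23:45.
02:15-03:30 overlaps B on 02:15-03:30.
06:15-18:00 overlaps B on 08:15-10:15, 12:00-15:15, 16:30-18:00.
19:30-22:45 overlaps B on 19:30-22:45.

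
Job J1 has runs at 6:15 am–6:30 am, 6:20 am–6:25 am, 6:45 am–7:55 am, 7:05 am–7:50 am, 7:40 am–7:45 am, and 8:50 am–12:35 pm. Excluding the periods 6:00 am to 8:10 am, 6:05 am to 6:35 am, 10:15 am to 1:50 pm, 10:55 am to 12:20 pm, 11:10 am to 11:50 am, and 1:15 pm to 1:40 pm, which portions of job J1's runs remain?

First set merges to 6:15 am–6:30 am, 6:45 am–7:55 am, 8:50 am–12:35 pm.
Second set merges to 6:00 am–8:10 am, 10:15 am–1:50 pm.
6:15 am–6:30 am lies entirely inside B → drops out.
6:45 am–7:55 am lies entirely inside B → drops out.
8:50 am–12:35 pm with B removed leaves 8:50 am–10:15 am.

8:50 am–10:15 am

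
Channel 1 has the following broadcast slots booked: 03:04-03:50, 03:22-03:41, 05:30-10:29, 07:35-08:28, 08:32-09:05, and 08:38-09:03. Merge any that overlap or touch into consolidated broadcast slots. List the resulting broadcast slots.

03:04-03:50, 05:30-10:29

03:22-03:41 overlaps/touches 03:04-03:50 → extend to 03:04-03:50.
05:30-10:29 is disjoint → start new block.
07:35-08:28 overlaps/touches 05:30-10:29 → extend to 05:30-10:29.
08:32-09:05 overlaps/touches 05:30-10:29 → extend to 05:30-10:29.
08:38-09:03 overlaps/touches 05:30-10:29 → extend to 05:30-10:29.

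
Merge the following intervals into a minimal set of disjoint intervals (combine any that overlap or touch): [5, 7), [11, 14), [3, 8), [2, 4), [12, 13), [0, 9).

[0, 9) ∪ [11, 14)

Sort by start: [0, 9), [2, 4), [3, 8), [5, 7), [11, 14), [12, 13).
[2, 4) overlaps/touches [0, 9) → extend to [0, 9).
[3, 8) overlaps/touches [0, 9) → extend to [0, 9).
[5, 7) overlaps/touches [0, 9) → extend to [0, 9).
[11, 14) is disjoint → start new block.
[12, 13) overlaps/touches [11, 14) → extend to [11, 14).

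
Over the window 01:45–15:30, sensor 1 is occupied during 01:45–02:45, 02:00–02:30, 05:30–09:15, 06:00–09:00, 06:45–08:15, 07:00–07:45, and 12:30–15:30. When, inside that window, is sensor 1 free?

02:45–05:30, 09:15–12:30

The merged coverage is 01:45–02:45, 05:30–09:15, 12:30–15:30.
Uncovered inside 01:45–15:30: 02:45–05:30, 09:15–12:30.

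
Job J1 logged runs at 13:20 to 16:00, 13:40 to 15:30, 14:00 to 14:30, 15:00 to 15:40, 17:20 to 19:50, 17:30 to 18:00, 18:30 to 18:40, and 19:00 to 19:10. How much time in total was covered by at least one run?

5 h 10 min

Merged: 13:20-16:00, 17:20-19:50.
Lengths: 2 h 40 min + 2 h 30 min = 5 h 10 min.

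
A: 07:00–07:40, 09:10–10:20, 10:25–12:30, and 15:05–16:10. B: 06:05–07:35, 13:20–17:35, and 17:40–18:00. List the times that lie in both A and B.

07:00–07:35, 15:05–16:10

07:00–07:40 ∩ B → 07:00–07:35.
09:10–10:20 meets no B interval.
10:25–12:30 meets no B interval.
15:05–16:10 ∩ B → 15:05–16:10.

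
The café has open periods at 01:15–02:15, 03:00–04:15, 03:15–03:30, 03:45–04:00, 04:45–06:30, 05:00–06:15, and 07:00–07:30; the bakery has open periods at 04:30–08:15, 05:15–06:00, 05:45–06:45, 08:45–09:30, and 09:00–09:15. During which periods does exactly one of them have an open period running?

First set merges to 01:15–02:15, 03:00–04:15, 04:45–06:30, 07:00–07:30.
Second set merges to 04:30–08:15, 08:45–09:30.
A \ B = 01:15–02:15, 03:00–04:15.
B \ A = 04:30–04:45, 06:30–07:00, 07:30–08:15, 08:45–09:30.
Union of the two gives the symmetric difference.

01:15–02:15, 03:00–04:15, 04:30–04:45, 06:30–07:00, 07:30–08:15, 08:45–09:30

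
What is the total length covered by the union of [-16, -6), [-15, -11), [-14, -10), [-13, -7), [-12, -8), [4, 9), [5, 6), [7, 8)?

Merged: [-16, -6), [4, 9).
Lengths: 10 + 5 = 15.

15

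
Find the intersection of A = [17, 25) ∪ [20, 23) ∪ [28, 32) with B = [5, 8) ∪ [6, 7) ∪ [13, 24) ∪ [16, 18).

[17, 24)

First set merges to [17, 25), [28, 32).
Second set merges to [5, 8), [13, 24).
[17, 25) ∩ B → [17, 24).
[28, 32) meets no B interval.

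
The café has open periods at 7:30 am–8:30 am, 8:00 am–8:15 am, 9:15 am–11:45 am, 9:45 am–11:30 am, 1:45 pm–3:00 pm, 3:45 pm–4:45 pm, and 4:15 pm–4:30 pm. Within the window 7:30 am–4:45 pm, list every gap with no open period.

The merged coverage is 7:30 am–8:30 am, 9:15 am–11:45 am, 1:45 pm–3:00 pm, 3:45 pm–4:45 pm.
Complement within 7:30 am–4:45 pm: 8:30 am–9:15 am, 11:45 am–1:45 pm, 3:00 pm–3:45 pm.

8:30 am–9:15 am, 11:45 am–1:45 pm, 3:00 pm–3:45 pm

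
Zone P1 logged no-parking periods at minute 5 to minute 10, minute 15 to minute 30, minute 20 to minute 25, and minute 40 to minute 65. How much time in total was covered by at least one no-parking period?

45 minutes

Merged: minute 5 to minute 10, minute 15 to minute 30, minute 40 to minute 65.
Lengths: 5 minutes + 15 minutes + 25 minutes = 45 minutes.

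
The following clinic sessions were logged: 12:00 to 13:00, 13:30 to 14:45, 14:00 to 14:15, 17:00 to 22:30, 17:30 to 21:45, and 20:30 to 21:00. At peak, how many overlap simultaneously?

3

At 20:30, 3 of the intervals are simultaneously active.
No point has more.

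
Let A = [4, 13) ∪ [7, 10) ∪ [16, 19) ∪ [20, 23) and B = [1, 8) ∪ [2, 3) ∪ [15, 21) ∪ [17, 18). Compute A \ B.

A, merged: [4, 13), [16, 19), [20, 23).
B, merged: [1, 8), [15, 21).
[4, 13) with B removed leaves [8, 13).
[16, 19) lies entirely inside B → drops out.
[20, 23) with B removed leaves [21, 23).

[8, 13) ∪ [21, 23)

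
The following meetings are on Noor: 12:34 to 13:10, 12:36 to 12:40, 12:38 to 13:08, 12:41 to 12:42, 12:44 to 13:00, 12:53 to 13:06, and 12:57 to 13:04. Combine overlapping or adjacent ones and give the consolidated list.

12:34-13:10

12:36-12:40 overlaps/touches 12:34-13:10 → extend to 12:34-13:10.
12:38-13:08 overlaps/touches 12:34-13:10 → extend to 12:34-13:10.
12:41-12:42 overlaps/touches 12:34-13:10 → extend to 12:34-13:10.
12:44-13:00 overlaps/touches 12:34-13:10 → extend to 12:34-13:10.
12:53-13:06 overlaps/touches 12:34-13:10 → extend to 12:34-13:10.
12:57-13:04 overlaps/touches 12:34-13:10 → extend to 12:34-13:10.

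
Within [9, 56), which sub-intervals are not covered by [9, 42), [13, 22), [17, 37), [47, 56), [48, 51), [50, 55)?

Covered (merged): [9, 42), [47, 56).
Gaps within [9, 56): [42, 47).

[42, 47)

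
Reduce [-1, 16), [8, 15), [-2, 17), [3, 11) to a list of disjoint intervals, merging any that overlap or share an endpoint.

[-2, 17)

Sort by start: [-2, 17), [-1, 16), [3, 11), [8, 15).
[-1, 16) overlaps/touches [-2, 17) → extend to [-2, 17).
[3, 11) overlaps/touches [-2, 17) → extend to [-2, 17).
[8, 15) overlaps/touches [-2, 17) → extend to [-2, 17).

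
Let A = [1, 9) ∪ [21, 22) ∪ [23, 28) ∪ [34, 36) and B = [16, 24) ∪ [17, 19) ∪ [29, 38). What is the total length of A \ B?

B, merged: [16, 24), [29, 38).
A \ B = [1, 9), [24, 28).
Total: 8 + 4 = 12.

12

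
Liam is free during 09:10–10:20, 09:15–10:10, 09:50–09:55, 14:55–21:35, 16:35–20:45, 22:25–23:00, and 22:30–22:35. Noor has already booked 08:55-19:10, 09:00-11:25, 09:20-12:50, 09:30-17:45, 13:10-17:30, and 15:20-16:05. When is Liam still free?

19:10-21:35, 22:25-23:00

A, merged: 09:10-10:20, 14:55-21:35, 22:25-23:00.
B, merged: 08:55-19:10.
09:10-10:20 lies entirely inside B → drops out.
14:55-21:35 with B removed leaves 19:10-21:35.
22:25-23:00 is untouched.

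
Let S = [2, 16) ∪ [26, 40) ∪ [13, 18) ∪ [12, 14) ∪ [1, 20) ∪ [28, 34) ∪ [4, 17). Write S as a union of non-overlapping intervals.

Sort by start: [1, 20), [2, 16), [4, 17), [12, 14), [13, 18), [26, 40), [28, 34).
[2, 16) overlaps/touches [1, 20) → extend to [1, 20).
[4, 17) overlaps/touches [1, 20) → extend to [1, 20).
[12, 14) overlaps/touches [1, 20) → extend to [1, 20).
[13, 18) overlaps/touches [1, 20) → extend to [1, 20).
[26, 40) is disjoint → start new block.
[28, 34) overlaps/touches [26, 40) → extend to [26, 40).

[1, 20) ∪ [26, 40)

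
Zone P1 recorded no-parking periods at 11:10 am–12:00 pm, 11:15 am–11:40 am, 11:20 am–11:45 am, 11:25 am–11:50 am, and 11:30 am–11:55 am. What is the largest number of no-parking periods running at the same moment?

5

Sweep endpoints in order; track running count of active intervals.
Peak of 5 reached at 11:30 am.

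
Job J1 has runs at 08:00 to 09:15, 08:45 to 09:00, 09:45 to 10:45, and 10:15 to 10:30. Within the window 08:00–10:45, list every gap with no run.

09:15-09:45

Covered (merged): 08:00-09:15, 09:45-10:45.
Complement within 08:00-10:45: 09:15-09:45.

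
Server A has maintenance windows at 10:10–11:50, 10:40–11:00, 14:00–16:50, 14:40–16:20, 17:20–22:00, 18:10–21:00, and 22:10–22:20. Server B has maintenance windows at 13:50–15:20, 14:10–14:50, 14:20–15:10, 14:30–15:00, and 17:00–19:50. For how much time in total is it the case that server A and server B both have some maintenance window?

A, merged: 10:10–11:50, 14:00–16:50, 17:20–22:00, 22:10–22:20.
B, merged: 13:50–15:20, 17:00–19:50.
A ∩ B = 14:00–15:20, 17:20–19:50.
Total: 1 h 20 min + 2 h 30 min = 3 h 50 min.

3 h 50 min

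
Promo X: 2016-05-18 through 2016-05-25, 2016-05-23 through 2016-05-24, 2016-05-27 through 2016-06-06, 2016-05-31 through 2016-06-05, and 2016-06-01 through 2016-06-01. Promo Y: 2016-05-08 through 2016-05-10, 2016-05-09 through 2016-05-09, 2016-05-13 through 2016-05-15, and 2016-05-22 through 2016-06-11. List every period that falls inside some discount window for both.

2016-05-22 through 2016-05-25, 2016-05-27 through 2016-06-06

First set merges to 2016-05-18 through 2016-05-25, 2016-05-27 through 2016-06-06.
Second set merges to 2016-05-08 through 2016-05-10, 2016-05-13 through 2016-05-15, 2016-05-22 through 2016-06-11.
2016-05-18 through 2016-05-25 overlaps B on 2016-05-22 through 2016-05-25.
2016-05-27 through 2016-06-06 overlaps B on 2016-05-27 through 2016-06-06.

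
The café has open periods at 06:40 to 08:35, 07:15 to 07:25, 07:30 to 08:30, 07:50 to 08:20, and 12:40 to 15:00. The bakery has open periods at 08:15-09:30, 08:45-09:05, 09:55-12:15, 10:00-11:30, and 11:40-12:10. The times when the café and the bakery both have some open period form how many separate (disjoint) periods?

First set merges to 06:40–08:35, 12:40–15:00.
Second set merges to 08:15–09:30, 09:55–12:15.
A ∩ B = 08:15–08:35.
That is 1 disjoint piece.

1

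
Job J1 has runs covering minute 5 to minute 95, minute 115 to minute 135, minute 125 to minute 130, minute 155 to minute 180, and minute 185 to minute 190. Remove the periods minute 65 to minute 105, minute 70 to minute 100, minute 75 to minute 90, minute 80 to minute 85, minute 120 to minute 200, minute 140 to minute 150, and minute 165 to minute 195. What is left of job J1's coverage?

Merge the first list: minute 5 to minute 95, minute 115 to minute 135, minute 155 to minute 180, minute 185 to minute 190.
Merge the second list: minute 65 to minute 105, minute 120 to minute 200.
minute 5 to minute 95 minus B → minute 5 to minute 65.
minute 115 to minute 135 minus B → minute 115 to minute 120.
minute 155 to minute 180: fully covered by B → removed.
minute 185 to minute 190: fully covered by B → removed.

minute 5 to minute 65, minute 115 to minute 120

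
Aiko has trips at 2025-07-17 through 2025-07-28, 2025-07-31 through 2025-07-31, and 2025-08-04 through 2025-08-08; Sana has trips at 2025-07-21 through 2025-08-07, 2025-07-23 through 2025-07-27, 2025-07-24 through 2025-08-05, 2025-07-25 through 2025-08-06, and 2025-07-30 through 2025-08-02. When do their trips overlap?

2025-07-21 through 2025-07-28, 2025-07-31 through 2025-07-31, 2025-08-04 through 2025-08-07

Second set merges to 2025-07-21 through 2025-08-07.
2025-07-17 through 2025-07-28 ∩ B → 2025-07-21 through 2025-07-28.
2025-07-31 through 2025-07-31 ∩ B → 2025-07-31 through 2025-07-31.
2025-08-04 through 2025-08-08 ∩ B → 2025-08-04 through 2025-08-07.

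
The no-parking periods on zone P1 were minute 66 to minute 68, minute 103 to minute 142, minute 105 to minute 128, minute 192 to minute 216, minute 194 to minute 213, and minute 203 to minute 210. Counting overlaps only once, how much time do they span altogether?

65 minutes

Merged: minute 66 to minute 68, minute 103 to minute 142, minute 192 to minute 216.
Lengths: 2 minutes + 39 minutes + 24 minutes = 65 minutes.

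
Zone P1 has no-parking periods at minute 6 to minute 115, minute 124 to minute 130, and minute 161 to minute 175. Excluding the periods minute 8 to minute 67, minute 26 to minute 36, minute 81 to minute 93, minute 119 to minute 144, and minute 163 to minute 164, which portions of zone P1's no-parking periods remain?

Merge the second list: minute 8 to minute 67, minute 81 to minute 93, minute 119 to minute 144, minute 163 to minute 164.
minute 6 to minute 115 with B removed leaves minute 6 to minute 8, minute 67 to minute 81, minute 93 to minute 115.
minute 124 to minute 130 lies entirely inside B → drops out.
minute 161 to minute 175 with B removed leaves minute 161 to minute 163, minute 164 to minute 175.

minute 6 to minute 8, minute 67 to minute 81, minute 93 to minute 115, minute 161 to minute 163, minute 164 to minute 175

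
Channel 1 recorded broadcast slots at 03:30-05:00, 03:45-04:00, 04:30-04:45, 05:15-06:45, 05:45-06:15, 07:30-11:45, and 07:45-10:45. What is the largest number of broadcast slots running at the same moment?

2

Sweep endpoints in order; track running count of active intervals.
Peak of 2 reached at 03:45.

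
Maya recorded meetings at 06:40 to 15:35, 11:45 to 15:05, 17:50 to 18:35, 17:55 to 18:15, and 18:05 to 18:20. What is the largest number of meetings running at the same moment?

3

Sweep endpoints in order; track running count of active intervals.
Peak of 3 reached at 18:05.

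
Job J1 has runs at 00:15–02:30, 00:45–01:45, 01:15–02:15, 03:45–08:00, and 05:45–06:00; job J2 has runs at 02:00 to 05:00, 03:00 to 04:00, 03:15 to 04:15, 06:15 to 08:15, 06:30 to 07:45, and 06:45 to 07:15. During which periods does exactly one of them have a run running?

A, merged: 00:15-02:30, 03:45-08:00.
B, merged: 02:00-05:00, 06:15-08:15.
A but not B: 00:15-02:00, 05:00-06:15.
B but not A: 02:30-03:45, 08:00-08:15.
Combining gives A △ B.

00:15-02:00, 02:30-03:45, 05:00-06:15, 08:00-08:15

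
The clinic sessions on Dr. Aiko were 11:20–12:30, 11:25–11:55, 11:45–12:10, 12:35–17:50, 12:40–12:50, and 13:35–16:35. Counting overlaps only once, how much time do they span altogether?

6 h 25 min

Merged: 11:20–12:30, 12:35–17:50.
Lengths: 1 h 10 min + 5 h 15 min = 6 h 25 min.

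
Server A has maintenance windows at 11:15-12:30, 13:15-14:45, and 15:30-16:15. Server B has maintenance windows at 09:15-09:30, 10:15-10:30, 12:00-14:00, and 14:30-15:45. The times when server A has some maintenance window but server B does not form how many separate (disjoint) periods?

3

A \ B = 11:15–12:00, 14:00–14:30, 15:45–16:15.
That is 3 disjoint pieces.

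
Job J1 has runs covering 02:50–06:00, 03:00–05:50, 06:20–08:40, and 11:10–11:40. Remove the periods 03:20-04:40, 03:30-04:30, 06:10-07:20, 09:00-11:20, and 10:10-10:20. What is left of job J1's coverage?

First set merges to 02:50–06:00, 06:20–08:40, 11:10–11:40.
Second set merges to 03:20–04:40, 06:10–07:20, 09:00–11:20.
02:50–06:00 with B removed leaves 02:50–03:20, 04:40–06:00.
06:20–08:40 with B removed leaves 07:20–08:40.
11:10–11:40 with B removed leaves 11:20–11:40.

02:50–03:20, 04:40–06:00, 07:20–08:40, 11:20–11:40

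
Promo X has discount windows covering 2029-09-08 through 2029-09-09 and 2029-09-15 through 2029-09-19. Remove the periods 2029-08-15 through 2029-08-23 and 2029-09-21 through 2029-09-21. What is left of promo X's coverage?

2029-09-08 through 2029-09-09, 2029-09-15 through 2029-09-19

2029-09-08 through 2029-09-09: no B overlap → unchanged.
2029-09-15 through 2029-09-19: no B overlap → unchanged.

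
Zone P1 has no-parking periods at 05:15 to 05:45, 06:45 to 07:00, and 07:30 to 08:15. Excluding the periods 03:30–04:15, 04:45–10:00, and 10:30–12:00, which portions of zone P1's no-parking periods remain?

05:15–05:45 lies entirely inside B → drops out.
06:45–07:00 lies entirely inside B → drops out.
07:30–08:15 lies entirely inside B → drops out.

none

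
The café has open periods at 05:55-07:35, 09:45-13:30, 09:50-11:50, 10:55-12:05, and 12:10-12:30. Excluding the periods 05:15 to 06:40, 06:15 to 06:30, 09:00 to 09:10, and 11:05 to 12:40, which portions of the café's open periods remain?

Merge the first list: 05:55–07:35, 09:45–13:30.
Merge the second list: 05:15–06:40, 09:00–09:10, 11:05–12:40.
05:55–07:35 with B removed leaves 06:40–07:35.
09:45–13:30 with B removed leaves 09:45–11:05, 12:40–13:30.

06:40–07:35, 09:45–11:05, 12:40–13:30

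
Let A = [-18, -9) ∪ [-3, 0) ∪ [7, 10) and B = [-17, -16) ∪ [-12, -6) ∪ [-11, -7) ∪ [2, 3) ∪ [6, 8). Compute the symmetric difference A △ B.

Merge the second list: [-17, -16), [-12, -6), [2, 3), [6, 8).
A but not B: [-18, -17), [-16, -12), [-3, 0), [8, 10).
B but not A: [-9, -6), [2, 3), [6, 7).
Combining gives A △ B.

[-18, -17) ∪ [-16, -12) ∪ [-9, -6) ∪ [-3, 0) ∪ [2, 3) ∪ [6, 7) ∪ [8, 10)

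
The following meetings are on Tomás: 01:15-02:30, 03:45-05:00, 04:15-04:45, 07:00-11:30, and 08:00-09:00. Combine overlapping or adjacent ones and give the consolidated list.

03:45-05:00 is disjoint → start new block.
04:15-04:45 overlaps/touches 03:45-05:00 → extend to 03:45-05:00.
07:00-11:30 is disjoint → start new block.
08:00-09:00 overlaps/touches 07:00-11:30 → extend to 07:00-11:30.

01:15-02:30, 03:45-05:00, 07:00-11:30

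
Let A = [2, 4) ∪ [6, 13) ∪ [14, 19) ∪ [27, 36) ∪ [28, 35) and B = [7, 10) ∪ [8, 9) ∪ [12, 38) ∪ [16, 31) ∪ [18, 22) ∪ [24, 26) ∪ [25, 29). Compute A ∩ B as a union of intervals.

A, merged: [2, 4), [6, 13), [14, 19), [27, 36).
B, merged: [7, 10), [12, 38).
[2, 4): no overlap with the second set.
[6, 13) meets the second set on [7, 10), [12, 13).
[14, 19) meets the second set on [14, 19).
[27, 36) meets the second set on [27, 36).

[7, 10) ∪ [12, 13) ∪ [14, 19) ∪ [27, 36)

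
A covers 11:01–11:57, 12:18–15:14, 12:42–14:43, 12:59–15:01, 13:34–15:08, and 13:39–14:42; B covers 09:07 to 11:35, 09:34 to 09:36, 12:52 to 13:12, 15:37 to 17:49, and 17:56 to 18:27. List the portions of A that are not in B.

11:35–11:57, 12:18–12:52, 13:12–15:14

Merge the first list: 11:01–11:57, 12:18–15:14.
Merge the second list: 09:07–11:35, 12:52–13:12, 15:37–17:49, 17:56–18:27.
11:01–11:57 with B removed leaves 11:35–11:57.
12:18–15:14 with B removed leaves 12:18–12:52, 13:12–15:14.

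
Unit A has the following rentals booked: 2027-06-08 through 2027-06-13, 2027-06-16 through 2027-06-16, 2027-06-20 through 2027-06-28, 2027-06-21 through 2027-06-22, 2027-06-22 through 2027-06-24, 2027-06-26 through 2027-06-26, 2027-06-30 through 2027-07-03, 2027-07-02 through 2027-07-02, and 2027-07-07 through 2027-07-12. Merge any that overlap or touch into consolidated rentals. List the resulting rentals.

2027-06-08 through 2027-06-13, 2027-06-16 through 2027-06-16, 2027-06-20 through 2027-06-28, 2027-06-30 through 2027-07-03, 2027-07-07 through 2027-07-12

2027-06-16 through 2027-06-16 is disjoint → start new block.
2027-06-20 through 2027-06-28 is disjoint → start new block.
2027-06-21 through 2027-06-22 overlaps/touches 2027-06-20 through 2027-06-28 → extend to 2027-06-20 through 2027-06-28.
2027-06-22 through 2027-06-24 overlaps/touches 2027-06-20 through 2027-06-28 → extend to 2027-06-20 through 2027-06-28.
2027-06-26 through 2027-06-26 overlaps/touches 2027-06-20 through 2027-06-28 → extend to 2027-06-20 through 2027-06-28.
2027-06-30 through 2027-07-03 is disjoint → start new block.
2027-07-02 through 2027-07-02 overlaps/touches 2027-06-30 through 2027-07-03 → extend to 2027-06-30 through 2027-07-03.
2027-07-07 through 2027-07-12 is disjoint → start new block.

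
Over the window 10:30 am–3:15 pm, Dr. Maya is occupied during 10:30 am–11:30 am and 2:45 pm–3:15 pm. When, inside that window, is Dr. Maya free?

The merged coverage is 10:30 am-11:30 am, 2:45 pm-3:15 pm.
Uncovered inside 10:30 am-3:15 pm: 11:30 am-2:45 pm.

11:30 am-2:45 pm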